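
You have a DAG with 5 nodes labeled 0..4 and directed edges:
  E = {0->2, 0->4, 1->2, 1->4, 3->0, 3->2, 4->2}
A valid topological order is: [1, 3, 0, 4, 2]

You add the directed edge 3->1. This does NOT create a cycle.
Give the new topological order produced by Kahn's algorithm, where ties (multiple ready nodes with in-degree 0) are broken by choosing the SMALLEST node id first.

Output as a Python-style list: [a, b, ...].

Answer: [3, 0, 1, 4, 2]

Derivation:
Old toposort: [1, 3, 0, 4, 2]
Added edge: 3->1
Position of 3 (1) > position of 1 (0). Must reorder: 3 must now come before 1.
Run Kahn's algorithm (break ties by smallest node id):
  initial in-degrees: [1, 1, 4, 0, 2]
  ready (indeg=0): [3]
  pop 3: indeg[0]->0; indeg[1]->0; indeg[2]->3 | ready=[0, 1] | order so far=[3]
  pop 0: indeg[2]->2; indeg[4]->1 | ready=[1] | order so far=[3, 0]
  pop 1: indeg[2]->1; indeg[4]->0 | ready=[4] | order so far=[3, 0, 1]
  pop 4: indeg[2]->0 | ready=[2] | order so far=[3, 0, 1, 4]
  pop 2: no out-edges | ready=[] | order so far=[3, 0, 1, 4, 2]
  Result: [3, 0, 1, 4, 2]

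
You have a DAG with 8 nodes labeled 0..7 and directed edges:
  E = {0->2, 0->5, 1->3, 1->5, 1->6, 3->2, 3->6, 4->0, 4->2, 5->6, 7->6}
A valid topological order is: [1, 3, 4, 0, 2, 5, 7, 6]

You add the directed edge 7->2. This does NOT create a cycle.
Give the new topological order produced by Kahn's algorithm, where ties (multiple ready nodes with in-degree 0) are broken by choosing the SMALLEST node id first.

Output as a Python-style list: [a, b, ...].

Answer: [1, 3, 4, 0, 5, 7, 2, 6]

Derivation:
Old toposort: [1, 3, 4, 0, 2, 5, 7, 6]
Added edge: 7->2
Position of 7 (6) > position of 2 (4). Must reorder: 7 must now come before 2.
Run Kahn's algorithm (break ties by smallest node id):
  initial in-degrees: [1, 0, 4, 1, 0, 2, 4, 0]
  ready (indeg=0): [1, 4, 7]
  pop 1: indeg[3]->0; indeg[5]->1; indeg[6]->3 | ready=[3, 4, 7] | order so far=[1]
  pop 3: indeg[2]->3; indeg[6]->2 | ready=[4, 7] | order so far=[1, 3]
  pop 4: indeg[0]->0; indeg[2]->2 | ready=[0, 7] | order so far=[1, 3, 4]
  pop 0: indeg[2]->1; indeg[5]->0 | ready=[5, 7] | order so far=[1, 3, 4, 0]
  pop 5: indeg[6]->1 | ready=[7] | order so far=[1, 3, 4, 0, 5]
  pop 7: indeg[2]->0; indeg[6]->0 | ready=[2, 6] | order so far=[1, 3, 4, 0, 5, 7]
  pop 2: no out-edges | ready=[6] | order so far=[1, 3, 4, 0, 5, 7, 2]
  pop 6: no out-edges | ready=[] | order so far=[1, 3, 4, 0, 5, 7, 2, 6]
  Result: [1, 3, 4, 0, 5, 7, 2, 6]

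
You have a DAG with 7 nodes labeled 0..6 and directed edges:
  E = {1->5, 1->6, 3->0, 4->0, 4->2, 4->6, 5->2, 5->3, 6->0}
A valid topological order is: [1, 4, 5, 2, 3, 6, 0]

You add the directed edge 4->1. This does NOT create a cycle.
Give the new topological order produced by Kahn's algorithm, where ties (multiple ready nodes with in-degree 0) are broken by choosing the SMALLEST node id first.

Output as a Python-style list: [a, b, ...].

Answer: [4, 1, 5, 2, 3, 6, 0]

Derivation:
Old toposort: [1, 4, 5, 2, 3, 6, 0]
Added edge: 4->1
Position of 4 (1) > position of 1 (0). Must reorder: 4 must now come before 1.
Run Kahn's algorithm (break ties by smallest node id):
  initial in-degrees: [3, 1, 2, 1, 0, 1, 2]
  ready (indeg=0): [4]
  pop 4: indeg[0]->2; indeg[1]->0; indeg[2]->1; indeg[6]->1 | ready=[1] | order so far=[4]
  pop 1: indeg[5]->0; indeg[6]->0 | ready=[5, 6] | order so far=[4, 1]
  pop 5: indeg[2]->0; indeg[3]->0 | ready=[2, 3, 6] | order so far=[4, 1, 5]
  pop 2: no out-edges | ready=[3, 6] | order so far=[4, 1, 5, 2]
  pop 3: indeg[0]->1 | ready=[6] | order so far=[4, 1, 5, 2, 3]
  pop 6: indeg[0]->0 | ready=[0] | order so far=[4, 1, 5, 2, 3, 6]
  pop 0: no out-edges | ready=[] | order so far=[4, 1, 5, 2, 3, 6, 0]
  Result: [4, 1, 5, 2, 3, 6, 0]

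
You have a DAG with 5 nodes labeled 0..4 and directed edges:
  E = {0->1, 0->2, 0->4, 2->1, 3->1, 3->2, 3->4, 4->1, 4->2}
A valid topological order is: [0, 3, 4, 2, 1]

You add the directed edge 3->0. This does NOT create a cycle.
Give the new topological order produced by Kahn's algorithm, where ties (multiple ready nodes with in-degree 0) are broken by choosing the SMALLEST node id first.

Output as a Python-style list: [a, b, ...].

Old toposort: [0, 3, 4, 2, 1]
Added edge: 3->0
Position of 3 (1) > position of 0 (0). Must reorder: 3 must now come before 0.
Run Kahn's algorithm (break ties by smallest node id):
  initial in-degrees: [1, 4, 3, 0, 2]
  ready (indeg=0): [3]
  pop 3: indeg[0]->0; indeg[1]->3; indeg[2]->2; indeg[4]->1 | ready=[0] | order so far=[3]
  pop 0: indeg[1]->2; indeg[2]->1; indeg[4]->0 | ready=[4] | order so far=[3, 0]
  pop 4: indeg[1]->1; indeg[2]->0 | ready=[2] | order so far=[3, 0, 4]
  pop 2: indeg[1]->0 | ready=[1] | order so far=[3, 0, 4, 2]
  pop 1: no out-edges | ready=[] | order so far=[3, 0, 4, 2, 1]
  Result: [3, 0, 4, 2, 1]

Answer: [3, 0, 4, 2, 1]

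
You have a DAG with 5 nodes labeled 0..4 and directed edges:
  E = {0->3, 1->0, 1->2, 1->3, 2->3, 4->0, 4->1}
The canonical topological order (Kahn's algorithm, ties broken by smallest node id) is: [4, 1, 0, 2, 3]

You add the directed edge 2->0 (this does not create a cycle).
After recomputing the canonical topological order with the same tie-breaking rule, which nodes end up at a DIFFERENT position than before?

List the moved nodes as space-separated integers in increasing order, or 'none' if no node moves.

Old toposort: [4, 1, 0, 2, 3]
Added edge 2->0
Recompute Kahn (smallest-id tiebreak):
  initial in-degrees: [3, 1, 1, 3, 0]
  ready (indeg=0): [4]
  pop 4: indeg[0]->2; indeg[1]->0 | ready=[1] | order so far=[4]
  pop 1: indeg[0]->1; indeg[2]->0; indeg[3]->2 | ready=[2] | order so far=[4, 1]
  pop 2: indeg[0]->0; indeg[3]->1 | ready=[0] | order so far=[4, 1, 2]
  pop 0: indeg[3]->0 | ready=[3] | order so far=[4, 1, 2, 0]
  pop 3: no out-edges | ready=[] | order so far=[4, 1, 2, 0, 3]
New canonical toposort: [4, 1, 2, 0, 3]
Compare positions:
  Node 0: index 2 -> 3 (moved)
  Node 1: index 1 -> 1 (same)
  Node 2: index 3 -> 2 (moved)
  Node 3: index 4 -> 4 (same)
  Node 4: index 0 -> 0 (same)
Nodes that changed position: 0 2

Answer: 0 2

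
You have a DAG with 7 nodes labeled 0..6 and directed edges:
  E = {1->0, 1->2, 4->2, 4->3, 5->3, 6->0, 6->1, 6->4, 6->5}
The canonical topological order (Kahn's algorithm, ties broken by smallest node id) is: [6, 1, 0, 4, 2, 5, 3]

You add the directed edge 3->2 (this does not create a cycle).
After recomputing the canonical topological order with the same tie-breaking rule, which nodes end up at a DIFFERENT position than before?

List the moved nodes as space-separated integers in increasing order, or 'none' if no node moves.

Old toposort: [6, 1, 0, 4, 2, 5, 3]
Added edge 3->2
Recompute Kahn (smallest-id tiebreak):
  initial in-degrees: [2, 1, 3, 2, 1, 1, 0]
  ready (indeg=0): [6]
  pop 6: indeg[0]->1; indeg[1]->0; indeg[4]->0; indeg[5]->0 | ready=[1, 4, 5] | order so far=[6]
  pop 1: indeg[0]->0; indeg[2]->2 | ready=[0, 4, 5] | order so far=[6, 1]
  pop 0: no out-edges | ready=[4, 5] | order so far=[6, 1, 0]
  pop 4: indeg[2]->1; indeg[3]->1 | ready=[5] | order so far=[6, 1, 0, 4]
  pop 5: indeg[3]->0 | ready=[3] | order so far=[6, 1, 0, 4, 5]
  pop 3: indeg[2]->0 | ready=[2] | order so far=[6, 1, 0, 4, 5, 3]
  pop 2: no out-edges | ready=[] | order so far=[6, 1, 0, 4, 5, 3, 2]
New canonical toposort: [6, 1, 0, 4, 5, 3, 2]
Compare positions:
  Node 0: index 2 -> 2 (same)
  Node 1: index 1 -> 1 (same)
  Node 2: index 4 -> 6 (moved)
  Node 3: index 6 -> 5 (moved)
  Node 4: index 3 -> 3 (same)
  Node 5: index 5 -> 4 (moved)
  Node 6: index 0 -> 0 (same)
Nodes that changed position: 2 3 5

Answer: 2 3 5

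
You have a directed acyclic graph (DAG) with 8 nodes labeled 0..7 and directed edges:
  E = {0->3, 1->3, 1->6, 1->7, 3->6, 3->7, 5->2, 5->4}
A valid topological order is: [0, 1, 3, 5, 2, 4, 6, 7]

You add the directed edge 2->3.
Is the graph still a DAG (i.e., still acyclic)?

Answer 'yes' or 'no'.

Given toposort: [0, 1, 3, 5, 2, 4, 6, 7]
Position of 2: index 4; position of 3: index 2
New edge 2->3: backward (u after v in old order)
Backward edge: old toposort is now invalid. Check if this creates a cycle.
Does 3 already reach 2? Reachable from 3: [3, 6, 7]. NO -> still a DAG (reorder needed).
Still a DAG? yes

Answer: yes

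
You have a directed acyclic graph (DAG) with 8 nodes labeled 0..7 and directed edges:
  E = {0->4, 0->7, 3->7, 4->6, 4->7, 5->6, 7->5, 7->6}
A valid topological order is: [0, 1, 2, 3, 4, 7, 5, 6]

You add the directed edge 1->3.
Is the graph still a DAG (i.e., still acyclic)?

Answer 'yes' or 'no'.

Given toposort: [0, 1, 2, 3, 4, 7, 5, 6]
Position of 1: index 1; position of 3: index 3
New edge 1->3: forward
Forward edge: respects the existing order. Still a DAG, same toposort still valid.
Still a DAG? yes

Answer: yes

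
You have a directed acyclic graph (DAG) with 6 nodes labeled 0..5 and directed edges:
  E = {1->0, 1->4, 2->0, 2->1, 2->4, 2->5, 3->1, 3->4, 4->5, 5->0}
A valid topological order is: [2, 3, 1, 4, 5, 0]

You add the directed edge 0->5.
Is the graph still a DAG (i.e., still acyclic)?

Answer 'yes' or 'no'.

Answer: no

Derivation:
Given toposort: [2, 3, 1, 4, 5, 0]
Position of 0: index 5; position of 5: index 4
New edge 0->5: backward (u after v in old order)
Backward edge: old toposort is now invalid. Check if this creates a cycle.
Does 5 already reach 0? Reachable from 5: [0, 5]. YES -> cycle!
Still a DAG? no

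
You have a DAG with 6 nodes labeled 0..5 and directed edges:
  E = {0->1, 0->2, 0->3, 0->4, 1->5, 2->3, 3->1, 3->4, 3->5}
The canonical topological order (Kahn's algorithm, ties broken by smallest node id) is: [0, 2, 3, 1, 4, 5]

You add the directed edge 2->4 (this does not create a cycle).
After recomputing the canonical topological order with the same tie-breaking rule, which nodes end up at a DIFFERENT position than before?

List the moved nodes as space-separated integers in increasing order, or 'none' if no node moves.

Old toposort: [0, 2, 3, 1, 4, 5]
Added edge 2->4
Recompute Kahn (smallest-id tiebreak):
  initial in-degrees: [0, 2, 1, 2, 3, 2]
  ready (indeg=0): [0]
  pop 0: indeg[1]->1; indeg[2]->0; indeg[3]->1; indeg[4]->2 | ready=[2] | order so far=[0]
  pop 2: indeg[3]->0; indeg[4]->1 | ready=[3] | order so far=[0, 2]
  pop 3: indeg[1]->0; indeg[4]->0; indeg[5]->1 | ready=[1, 4] | order so far=[0, 2, 3]
  pop 1: indeg[5]->0 | ready=[4, 5] | order so far=[0, 2, 3, 1]
  pop 4: no out-edges | ready=[5] | order so far=[0, 2, 3, 1, 4]
  pop 5: no out-edges | ready=[] | order so far=[0, 2, 3, 1, 4, 5]
New canonical toposort: [0, 2, 3, 1, 4, 5]
Compare positions:
  Node 0: index 0 -> 0 (same)
  Node 1: index 3 -> 3 (same)
  Node 2: index 1 -> 1 (same)
  Node 3: index 2 -> 2 (same)
  Node 4: index 4 -> 4 (same)
  Node 5: index 5 -> 5 (same)
Nodes that changed position: none

Answer: none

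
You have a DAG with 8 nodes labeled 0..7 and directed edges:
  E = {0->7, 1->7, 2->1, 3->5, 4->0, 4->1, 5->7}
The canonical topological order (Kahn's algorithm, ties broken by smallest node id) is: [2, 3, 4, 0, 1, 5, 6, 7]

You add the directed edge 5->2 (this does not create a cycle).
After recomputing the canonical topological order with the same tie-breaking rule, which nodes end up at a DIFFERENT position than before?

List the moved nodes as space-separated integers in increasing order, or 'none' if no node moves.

Answer: 0 1 2 3 4 5

Derivation:
Old toposort: [2, 3, 4, 0, 1, 5, 6, 7]
Added edge 5->2
Recompute Kahn (smallest-id tiebreak):
  initial in-degrees: [1, 2, 1, 0, 0, 1, 0, 3]
  ready (indeg=0): [3, 4, 6]
  pop 3: indeg[5]->0 | ready=[4, 5, 6] | order so far=[3]
  pop 4: indeg[0]->0; indeg[1]->1 | ready=[0, 5, 6] | order so far=[3, 4]
  pop 0: indeg[7]->2 | ready=[5, 6] | order so far=[3, 4, 0]
  pop 5: indeg[2]->0; indeg[7]->1 | ready=[2, 6] | order so far=[3, 4, 0, 5]
  pop 2: indeg[1]->0 | ready=[1, 6] | order so far=[3, 4, 0, 5, 2]
  pop 1: indeg[7]->0 | ready=[6, 7] | order so far=[3, 4, 0, 5, 2, 1]
  pop 6: no out-edges | ready=[7] | order so far=[3, 4, 0, 5, 2, 1, 6]
  pop 7: no out-edges | ready=[] | order so far=[3, 4, 0, 5, 2, 1, 6, 7]
New canonical toposort: [3, 4, 0, 5, 2, 1, 6, 7]
Compare positions:
  Node 0: index 3 -> 2 (moved)
  Node 1: index 4 -> 5 (moved)
  Node 2: index 0 -> 4 (moved)
  Node 3: index 1 -> 0 (moved)
  Node 4: index 2 -> 1 (moved)
  Node 5: index 5 -> 3 (moved)
  Node 6: index 6 -> 6 (same)
  Node 7: index 7 -> 7 (same)
Nodes that changed position: 0 1 2 3 4 5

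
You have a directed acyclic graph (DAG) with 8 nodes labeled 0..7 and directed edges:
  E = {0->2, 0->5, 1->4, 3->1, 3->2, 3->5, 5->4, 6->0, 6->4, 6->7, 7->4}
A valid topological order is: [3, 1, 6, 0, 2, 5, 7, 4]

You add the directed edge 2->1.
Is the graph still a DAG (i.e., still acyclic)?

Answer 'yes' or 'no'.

Given toposort: [3, 1, 6, 0, 2, 5, 7, 4]
Position of 2: index 4; position of 1: index 1
New edge 2->1: backward (u after v in old order)
Backward edge: old toposort is now invalid. Check if this creates a cycle.
Does 1 already reach 2? Reachable from 1: [1, 4]. NO -> still a DAG (reorder needed).
Still a DAG? yes

Answer: yes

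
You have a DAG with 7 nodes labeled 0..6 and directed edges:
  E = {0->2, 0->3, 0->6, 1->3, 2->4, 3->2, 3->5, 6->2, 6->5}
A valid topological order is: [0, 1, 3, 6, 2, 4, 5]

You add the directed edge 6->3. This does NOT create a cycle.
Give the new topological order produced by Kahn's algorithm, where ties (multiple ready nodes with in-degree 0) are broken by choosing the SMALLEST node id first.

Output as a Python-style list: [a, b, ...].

Answer: [0, 1, 6, 3, 2, 4, 5]

Derivation:
Old toposort: [0, 1, 3, 6, 2, 4, 5]
Added edge: 6->3
Position of 6 (3) > position of 3 (2). Must reorder: 6 must now come before 3.
Run Kahn's algorithm (break ties by smallest node id):
  initial in-degrees: [0, 0, 3, 3, 1, 2, 1]
  ready (indeg=0): [0, 1]
  pop 0: indeg[2]->2; indeg[3]->2; indeg[6]->0 | ready=[1, 6] | order so far=[0]
  pop 1: indeg[3]->1 | ready=[6] | order so far=[0, 1]
  pop 6: indeg[2]->1; indeg[3]->0; indeg[5]->1 | ready=[3] | order so far=[0, 1, 6]
  pop 3: indeg[2]->0; indeg[5]->0 | ready=[2, 5] | order so far=[0, 1, 6, 3]
  pop 2: indeg[4]->0 | ready=[4, 5] | order so far=[0, 1, 6, 3, 2]
  pop 4: no out-edges | ready=[5] | order so far=[0, 1, 6, 3, 2, 4]
  pop 5: no out-edges | ready=[] | order so far=[0, 1, 6, 3, 2, 4, 5]
  Result: [0, 1, 6, 3, 2, 4, 5]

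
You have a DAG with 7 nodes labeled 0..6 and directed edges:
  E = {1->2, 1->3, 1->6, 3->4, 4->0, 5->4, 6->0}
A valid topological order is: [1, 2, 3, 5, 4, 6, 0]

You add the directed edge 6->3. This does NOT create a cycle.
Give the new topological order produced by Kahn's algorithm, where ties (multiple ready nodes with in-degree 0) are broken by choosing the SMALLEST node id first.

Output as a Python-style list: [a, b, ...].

Old toposort: [1, 2, 3, 5, 4, 6, 0]
Added edge: 6->3
Position of 6 (5) > position of 3 (2). Must reorder: 6 must now come before 3.
Run Kahn's algorithm (break ties by smallest node id):
  initial in-degrees: [2, 0, 1, 2, 2, 0, 1]
  ready (indeg=0): [1, 5]
  pop 1: indeg[2]->0; indeg[3]->1; indeg[6]->0 | ready=[2, 5, 6] | order so far=[1]
  pop 2: no out-edges | ready=[5, 6] | order so far=[1, 2]
  pop 5: indeg[4]->1 | ready=[6] | order so far=[1, 2, 5]
  pop 6: indeg[0]->1; indeg[3]->0 | ready=[3] | order so far=[1, 2, 5, 6]
  pop 3: indeg[4]->0 | ready=[4] | order so far=[1, 2, 5, 6, 3]
  pop 4: indeg[0]->0 | ready=[0] | order so far=[1, 2, 5, 6, 3, 4]
  pop 0: no out-edges | ready=[] | order so far=[1, 2, 5, 6, 3, 4, 0]
  Result: [1, 2, 5, 6, 3, 4, 0]

Answer: [1, 2, 5, 6, 3, 4, 0]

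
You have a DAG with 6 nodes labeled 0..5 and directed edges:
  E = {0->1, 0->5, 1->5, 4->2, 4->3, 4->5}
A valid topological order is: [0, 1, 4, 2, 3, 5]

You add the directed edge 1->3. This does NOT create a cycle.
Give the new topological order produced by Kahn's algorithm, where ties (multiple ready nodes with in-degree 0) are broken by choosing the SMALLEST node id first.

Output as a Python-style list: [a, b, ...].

Answer: [0, 1, 4, 2, 3, 5]

Derivation:
Old toposort: [0, 1, 4, 2, 3, 5]
Added edge: 1->3
Position of 1 (1) < position of 3 (4). Old order still valid.
Run Kahn's algorithm (break ties by smallest node id):
  initial in-degrees: [0, 1, 1, 2, 0, 3]
  ready (indeg=0): [0, 4]
  pop 0: indeg[1]->0; indeg[5]->2 | ready=[1, 4] | order so far=[0]
  pop 1: indeg[3]->1; indeg[5]->1 | ready=[4] | order so far=[0, 1]
  pop 4: indeg[2]->0; indeg[3]->0; indeg[5]->0 | ready=[2, 3, 5] | order so far=[0, 1, 4]
  pop 2: no out-edges | ready=[3, 5] | order so far=[0, 1, 4, 2]
  pop 3: no out-edges | ready=[5] | order so far=[0, 1, 4, 2, 3]
  pop 5: no out-edges | ready=[] | order so far=[0, 1, 4, 2, 3, 5]
  Result: [0, 1, 4, 2, 3, 5]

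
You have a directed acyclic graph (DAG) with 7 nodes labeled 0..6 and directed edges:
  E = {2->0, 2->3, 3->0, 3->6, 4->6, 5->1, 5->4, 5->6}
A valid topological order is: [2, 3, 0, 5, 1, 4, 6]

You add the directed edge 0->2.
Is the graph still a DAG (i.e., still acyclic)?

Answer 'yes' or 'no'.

Answer: no

Derivation:
Given toposort: [2, 3, 0, 5, 1, 4, 6]
Position of 0: index 2; position of 2: index 0
New edge 0->2: backward (u after v in old order)
Backward edge: old toposort is now invalid. Check if this creates a cycle.
Does 2 already reach 0? Reachable from 2: [0, 2, 3, 6]. YES -> cycle!
Still a DAG? no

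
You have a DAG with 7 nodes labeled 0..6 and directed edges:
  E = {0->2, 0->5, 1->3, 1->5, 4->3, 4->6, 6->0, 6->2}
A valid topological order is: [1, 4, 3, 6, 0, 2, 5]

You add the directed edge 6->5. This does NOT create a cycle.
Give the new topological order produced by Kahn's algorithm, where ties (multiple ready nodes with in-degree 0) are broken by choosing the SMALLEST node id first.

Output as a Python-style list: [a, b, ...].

Answer: [1, 4, 3, 6, 0, 2, 5]

Derivation:
Old toposort: [1, 4, 3, 6, 0, 2, 5]
Added edge: 6->5
Position of 6 (3) < position of 5 (6). Old order still valid.
Run Kahn's algorithm (break ties by smallest node id):
  initial in-degrees: [1, 0, 2, 2, 0, 3, 1]
  ready (indeg=0): [1, 4]
  pop 1: indeg[3]->1; indeg[5]->2 | ready=[4] | order so far=[1]
  pop 4: indeg[3]->0; indeg[6]->0 | ready=[3, 6] | order so far=[1, 4]
  pop 3: no out-edges | ready=[6] | order so far=[1, 4, 3]
  pop 6: indeg[0]->0; indeg[2]->1; indeg[5]->1 | ready=[0] | order so far=[1, 4, 3, 6]
  pop 0: indeg[2]->0; indeg[5]->0 | ready=[2, 5] | order so far=[1, 4, 3, 6, 0]
  pop 2: no out-edges | ready=[5] | order so far=[1, 4, 3, 6, 0, 2]
  pop 5: no out-edges | ready=[] | order so far=[1, 4, 3, 6, 0, 2, 5]
  Result: [1, 4, 3, 6, 0, 2, 5]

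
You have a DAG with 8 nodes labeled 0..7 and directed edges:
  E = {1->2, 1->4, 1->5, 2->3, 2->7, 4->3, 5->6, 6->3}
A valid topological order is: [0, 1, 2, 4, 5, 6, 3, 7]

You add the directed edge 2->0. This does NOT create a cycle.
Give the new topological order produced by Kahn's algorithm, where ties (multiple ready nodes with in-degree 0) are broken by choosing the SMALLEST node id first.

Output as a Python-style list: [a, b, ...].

Answer: [1, 2, 0, 4, 5, 6, 3, 7]

Derivation:
Old toposort: [0, 1, 2, 4, 5, 6, 3, 7]
Added edge: 2->0
Position of 2 (2) > position of 0 (0). Must reorder: 2 must now come before 0.
Run Kahn's algorithm (break ties by smallest node id):
  initial in-degrees: [1, 0, 1, 3, 1, 1, 1, 1]
  ready (indeg=0): [1]
  pop 1: indeg[2]->0; indeg[4]->0; indeg[5]->0 | ready=[2, 4, 5] | order so far=[1]
  pop 2: indeg[0]->0; indeg[3]->2; indeg[7]->0 | ready=[0, 4, 5, 7] | order so far=[1, 2]
  pop 0: no out-edges | ready=[4, 5, 7] | order so far=[1, 2, 0]
  pop 4: indeg[3]->1 | ready=[5, 7] | order so far=[1, 2, 0, 4]
  pop 5: indeg[6]->0 | ready=[6, 7] | order so far=[1, 2, 0, 4, 5]
  pop 6: indeg[3]->0 | ready=[3, 7] | order so far=[1, 2, 0, 4, 5, 6]
  pop 3: no out-edges | ready=[7] | order so far=[1, 2, 0, 4, 5, 6, 3]
  pop 7: no out-edges | ready=[] | order so far=[1, 2, 0, 4, 5, 6, 3, 7]
  Result: [1, 2, 0, 4, 5, 6, 3, 7]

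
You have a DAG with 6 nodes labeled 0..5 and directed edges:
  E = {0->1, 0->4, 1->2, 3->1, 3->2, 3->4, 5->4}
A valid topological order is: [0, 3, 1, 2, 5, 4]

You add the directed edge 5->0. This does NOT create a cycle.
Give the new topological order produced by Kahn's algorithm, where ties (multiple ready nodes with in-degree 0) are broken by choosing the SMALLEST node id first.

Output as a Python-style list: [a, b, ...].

Answer: [3, 5, 0, 1, 2, 4]

Derivation:
Old toposort: [0, 3, 1, 2, 5, 4]
Added edge: 5->0
Position of 5 (4) > position of 0 (0). Must reorder: 5 must now come before 0.
Run Kahn's algorithm (break ties by smallest node id):
  initial in-degrees: [1, 2, 2, 0, 3, 0]
  ready (indeg=0): [3, 5]
  pop 3: indeg[1]->1; indeg[2]->1; indeg[4]->2 | ready=[5] | order so far=[3]
  pop 5: indeg[0]->0; indeg[4]->1 | ready=[0] | order so far=[3, 5]
  pop 0: indeg[1]->0; indeg[4]->0 | ready=[1, 4] | order so far=[3, 5, 0]
  pop 1: indeg[2]->0 | ready=[2, 4] | order so far=[3, 5, 0, 1]
  pop 2: no out-edges | ready=[4] | order so far=[3, 5, 0, 1, 2]
  pop 4: no out-edges | ready=[] | order so far=[3, 5, 0, 1, 2, 4]
  Result: [3, 5, 0, 1, 2, 4]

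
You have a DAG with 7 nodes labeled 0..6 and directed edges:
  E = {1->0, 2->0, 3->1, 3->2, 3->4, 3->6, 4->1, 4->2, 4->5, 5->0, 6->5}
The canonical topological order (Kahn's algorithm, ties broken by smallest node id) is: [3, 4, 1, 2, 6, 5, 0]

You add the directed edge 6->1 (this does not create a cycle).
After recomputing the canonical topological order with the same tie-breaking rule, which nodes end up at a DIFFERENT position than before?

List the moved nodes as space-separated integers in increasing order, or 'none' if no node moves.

Answer: 1 2 6

Derivation:
Old toposort: [3, 4, 1, 2, 6, 5, 0]
Added edge 6->1
Recompute Kahn (smallest-id tiebreak):
  initial in-degrees: [3, 3, 2, 0, 1, 2, 1]
  ready (indeg=0): [3]
  pop 3: indeg[1]->2; indeg[2]->1; indeg[4]->0; indeg[6]->0 | ready=[4, 6] | order so far=[3]
  pop 4: indeg[1]->1; indeg[2]->0; indeg[5]->1 | ready=[2, 6] | order so far=[3, 4]
  pop 2: indeg[0]->2 | ready=[6] | order so far=[3, 4, 2]
  pop 6: indeg[1]->0; indeg[5]->0 | ready=[1, 5] | order so far=[3, 4, 2, 6]
  pop 1: indeg[0]->1 | ready=[5] | order so far=[3, 4, 2, 6, 1]
  pop 5: indeg[0]->0 | ready=[0] | order so far=[3, 4, 2, 6, 1, 5]
  pop 0: no out-edges | ready=[] | order so far=[3, 4, 2, 6, 1, 5, 0]
New canonical toposort: [3, 4, 2, 6, 1, 5, 0]
Compare positions:
  Node 0: index 6 -> 6 (same)
  Node 1: index 2 -> 4 (moved)
  Node 2: index 3 -> 2 (moved)
  Node 3: index 0 -> 0 (same)
  Node 4: index 1 -> 1 (same)
  Node 5: index 5 -> 5 (same)
  Node 6: index 4 -> 3 (moved)
Nodes that changed position: 1 2 6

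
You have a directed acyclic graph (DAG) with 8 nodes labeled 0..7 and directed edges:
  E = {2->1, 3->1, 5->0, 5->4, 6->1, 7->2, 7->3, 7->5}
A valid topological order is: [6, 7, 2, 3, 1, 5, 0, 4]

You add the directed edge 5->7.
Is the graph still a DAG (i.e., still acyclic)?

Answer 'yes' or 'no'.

Given toposort: [6, 7, 2, 3, 1, 5, 0, 4]
Position of 5: index 5; position of 7: index 1
New edge 5->7: backward (u after v in old order)
Backward edge: old toposort is now invalid. Check if this creates a cycle.
Does 7 already reach 5? Reachable from 7: [0, 1, 2, 3, 4, 5, 7]. YES -> cycle!
Still a DAG? no

Answer: no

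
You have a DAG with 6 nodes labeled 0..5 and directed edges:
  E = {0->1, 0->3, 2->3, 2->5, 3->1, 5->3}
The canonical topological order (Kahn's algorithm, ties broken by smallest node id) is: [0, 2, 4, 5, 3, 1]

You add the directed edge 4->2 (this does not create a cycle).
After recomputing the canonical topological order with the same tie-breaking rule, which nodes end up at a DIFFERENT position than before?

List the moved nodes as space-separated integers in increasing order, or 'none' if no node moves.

Old toposort: [0, 2, 4, 5, 3, 1]
Added edge 4->2
Recompute Kahn (smallest-id tiebreak):
  initial in-degrees: [0, 2, 1, 3, 0, 1]
  ready (indeg=0): [0, 4]
  pop 0: indeg[1]->1; indeg[3]->2 | ready=[4] | order so far=[0]
  pop 4: indeg[2]->0 | ready=[2] | order so far=[0, 4]
  pop 2: indeg[3]->1; indeg[5]->0 | ready=[5] | order so far=[0, 4, 2]
  pop 5: indeg[3]->0 | ready=[3] | order so far=[0, 4, 2, 5]
  pop 3: indeg[1]->0 | ready=[1] | order so far=[0, 4, 2, 5, 3]
  pop 1: no out-edges | ready=[] | order so far=[0, 4, 2, 5, 3, 1]
New canonical toposort: [0, 4, 2, 5, 3, 1]
Compare positions:
  Node 0: index 0 -> 0 (same)
  Node 1: index 5 -> 5 (same)
  Node 2: index 1 -> 2 (moved)
  Node 3: index 4 -> 4 (same)
  Node 4: index 2 -> 1 (moved)
  Node 5: index 3 -> 3 (same)
Nodes that changed position: 2 4

Answer: 2 4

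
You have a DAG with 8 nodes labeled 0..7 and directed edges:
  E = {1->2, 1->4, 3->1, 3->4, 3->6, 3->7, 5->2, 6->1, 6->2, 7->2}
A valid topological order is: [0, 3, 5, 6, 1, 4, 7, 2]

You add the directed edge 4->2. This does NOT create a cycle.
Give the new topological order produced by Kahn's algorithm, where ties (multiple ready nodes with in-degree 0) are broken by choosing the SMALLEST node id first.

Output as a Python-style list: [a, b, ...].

Answer: [0, 3, 5, 6, 1, 4, 7, 2]

Derivation:
Old toposort: [0, 3, 5, 6, 1, 4, 7, 2]
Added edge: 4->2
Position of 4 (5) < position of 2 (7). Old order still valid.
Run Kahn's algorithm (break ties by smallest node id):
  initial in-degrees: [0, 2, 5, 0, 2, 0, 1, 1]
  ready (indeg=0): [0, 3, 5]
  pop 0: no out-edges | ready=[3, 5] | order so far=[0]
  pop 3: indeg[1]->1; indeg[4]->1; indeg[6]->0; indeg[7]->0 | ready=[5, 6, 7] | order so far=[0, 3]
  pop 5: indeg[2]->4 | ready=[6, 7] | order so far=[0, 3, 5]
  pop 6: indeg[1]->0; indeg[2]->3 | ready=[1, 7] | order so far=[0, 3, 5, 6]
  pop 1: indeg[2]->2; indeg[4]->0 | ready=[4, 7] | order so far=[0, 3, 5, 6, 1]
  pop 4: indeg[2]->1 | ready=[7] | order so far=[0, 3, 5, 6, 1, 4]
  pop 7: indeg[2]->0 | ready=[2] | order so far=[0, 3, 5, 6, 1, 4, 7]
  pop 2: no out-edges | ready=[] | order so far=[0, 3, 5, 6, 1, 4, 7, 2]
  Result: [0, 3, 5, 6, 1, 4, 7, 2]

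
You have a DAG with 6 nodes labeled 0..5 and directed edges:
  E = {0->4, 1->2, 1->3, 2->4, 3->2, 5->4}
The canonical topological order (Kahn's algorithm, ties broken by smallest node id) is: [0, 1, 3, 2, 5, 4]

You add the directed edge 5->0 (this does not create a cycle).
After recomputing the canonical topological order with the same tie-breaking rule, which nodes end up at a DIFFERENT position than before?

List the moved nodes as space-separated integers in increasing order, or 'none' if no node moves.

Answer: 0 1 2 3 5

Derivation:
Old toposort: [0, 1, 3, 2, 5, 4]
Added edge 5->0
Recompute Kahn (smallest-id tiebreak):
  initial in-degrees: [1, 0, 2, 1, 3, 0]
  ready (indeg=0): [1, 5]
  pop 1: indeg[2]->1; indeg[3]->0 | ready=[3, 5] | order so far=[1]
  pop 3: indeg[2]->0 | ready=[2, 5] | order so far=[1, 3]
  pop 2: indeg[4]->2 | ready=[5] | order so far=[1, 3, 2]
  pop 5: indeg[0]->0; indeg[4]->1 | ready=[0] | order so far=[1, 3, 2, 5]
  pop 0: indeg[4]->0 | ready=[4] | order so far=[1, 3, 2, 5, 0]
  pop 4: no out-edges | ready=[] | order so far=[1, 3, 2, 5, 0, 4]
New canonical toposort: [1, 3, 2, 5, 0, 4]
Compare positions:
  Node 0: index 0 -> 4 (moved)
  Node 1: index 1 -> 0 (moved)
  Node 2: index 3 -> 2 (moved)
  Node 3: index 2 -> 1 (moved)
  Node 4: index 5 -> 5 (same)
  Node 5: index 4 -> 3 (moved)
Nodes that changed position: 0 1 2 3 5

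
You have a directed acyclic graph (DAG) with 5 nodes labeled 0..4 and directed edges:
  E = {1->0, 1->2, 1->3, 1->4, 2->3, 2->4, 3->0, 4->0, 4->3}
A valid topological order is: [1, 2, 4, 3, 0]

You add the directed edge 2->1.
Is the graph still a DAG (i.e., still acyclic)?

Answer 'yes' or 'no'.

Given toposort: [1, 2, 4, 3, 0]
Position of 2: index 1; position of 1: index 0
New edge 2->1: backward (u after v in old order)
Backward edge: old toposort is now invalid. Check if this creates a cycle.
Does 1 already reach 2? Reachable from 1: [0, 1, 2, 3, 4]. YES -> cycle!
Still a DAG? no

Answer: no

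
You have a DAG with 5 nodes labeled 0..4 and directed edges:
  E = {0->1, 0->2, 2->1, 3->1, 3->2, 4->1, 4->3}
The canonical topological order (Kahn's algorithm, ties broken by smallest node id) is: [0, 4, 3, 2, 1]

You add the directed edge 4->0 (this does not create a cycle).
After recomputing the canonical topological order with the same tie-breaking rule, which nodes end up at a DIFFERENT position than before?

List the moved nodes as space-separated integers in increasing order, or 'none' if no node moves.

Answer: 0 4

Derivation:
Old toposort: [0, 4, 3, 2, 1]
Added edge 4->0
Recompute Kahn (smallest-id tiebreak):
  initial in-degrees: [1, 4, 2, 1, 0]
  ready (indeg=0): [4]
  pop 4: indeg[0]->0; indeg[1]->3; indeg[3]->0 | ready=[0, 3] | order so far=[4]
  pop 0: indeg[1]->2; indeg[2]->1 | ready=[3] | order so far=[4, 0]
  pop 3: indeg[1]->1; indeg[2]->0 | ready=[2] | order so far=[4, 0, 3]
  pop 2: indeg[1]->0 | ready=[1] | order so far=[4, 0, 3, 2]
  pop 1: no out-edges | ready=[] | order so far=[4, 0, 3, 2, 1]
New canonical toposort: [4, 0, 3, 2, 1]
Compare positions:
  Node 0: index 0 -> 1 (moved)
  Node 1: index 4 -> 4 (same)
  Node 2: index 3 -> 3 (same)
  Node 3: index 2 -> 2 (same)
  Node 4: index 1 -> 0 (moved)
Nodes that changed position: 0 4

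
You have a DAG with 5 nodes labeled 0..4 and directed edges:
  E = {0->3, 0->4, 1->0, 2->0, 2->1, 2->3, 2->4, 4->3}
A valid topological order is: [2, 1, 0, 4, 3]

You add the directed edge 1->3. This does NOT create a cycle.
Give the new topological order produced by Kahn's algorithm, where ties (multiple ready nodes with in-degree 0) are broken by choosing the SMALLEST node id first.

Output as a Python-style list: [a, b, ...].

Answer: [2, 1, 0, 4, 3]

Derivation:
Old toposort: [2, 1, 0, 4, 3]
Added edge: 1->3
Position of 1 (1) < position of 3 (4). Old order still valid.
Run Kahn's algorithm (break ties by smallest node id):
  initial in-degrees: [2, 1, 0, 4, 2]
  ready (indeg=0): [2]
  pop 2: indeg[0]->1; indeg[1]->0; indeg[3]->3; indeg[4]->1 | ready=[1] | order so far=[2]
  pop 1: indeg[0]->0; indeg[3]->2 | ready=[0] | order so far=[2, 1]
  pop 0: indeg[3]->1; indeg[4]->0 | ready=[4] | order so far=[2, 1, 0]
  pop 4: indeg[3]->0 | ready=[3] | order so far=[2, 1, 0, 4]
  pop 3: no out-edges | ready=[] | order so far=[2, 1, 0, 4, 3]
  Result: [2, 1, 0, 4, 3]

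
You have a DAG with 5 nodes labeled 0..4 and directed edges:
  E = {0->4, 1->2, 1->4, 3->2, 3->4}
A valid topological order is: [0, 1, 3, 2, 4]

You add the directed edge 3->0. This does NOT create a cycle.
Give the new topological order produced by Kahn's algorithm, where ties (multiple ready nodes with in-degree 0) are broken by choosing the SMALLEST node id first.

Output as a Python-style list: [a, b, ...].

Answer: [1, 3, 0, 2, 4]

Derivation:
Old toposort: [0, 1, 3, 2, 4]
Added edge: 3->0
Position of 3 (2) > position of 0 (0). Must reorder: 3 must now come before 0.
Run Kahn's algorithm (break ties by smallest node id):
  initial in-degrees: [1, 0, 2, 0, 3]
  ready (indeg=0): [1, 3]
  pop 1: indeg[2]->1; indeg[4]->2 | ready=[3] | order so far=[1]
  pop 3: indeg[0]->0; indeg[2]->0; indeg[4]->1 | ready=[0, 2] | order so far=[1, 3]
  pop 0: indeg[4]->0 | ready=[2, 4] | order so far=[1, 3, 0]
  pop 2: no out-edges | ready=[4] | order so far=[1, 3, 0, 2]
  pop 4: no out-edges | ready=[] | order so far=[1, 3, 0, 2, 4]
  Result: [1, 3, 0, 2, 4]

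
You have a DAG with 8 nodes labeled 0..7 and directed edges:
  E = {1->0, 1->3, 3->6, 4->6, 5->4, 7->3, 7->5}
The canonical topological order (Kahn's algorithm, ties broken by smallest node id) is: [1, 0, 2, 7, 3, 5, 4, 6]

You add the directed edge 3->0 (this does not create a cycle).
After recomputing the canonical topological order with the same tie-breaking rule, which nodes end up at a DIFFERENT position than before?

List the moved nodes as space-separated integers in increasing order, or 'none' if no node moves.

Answer: 0 2 3 7

Derivation:
Old toposort: [1, 0, 2, 7, 3, 5, 4, 6]
Added edge 3->0
Recompute Kahn (smallest-id tiebreak):
  initial in-degrees: [2, 0, 0, 2, 1, 1, 2, 0]
  ready (indeg=0): [1, 2, 7]
  pop 1: indeg[0]->1; indeg[3]->1 | ready=[2, 7] | order so far=[1]
  pop 2: no out-edges | ready=[7] | order so far=[1, 2]
  pop 7: indeg[3]->0; indeg[5]->0 | ready=[3, 5] | order so far=[1, 2, 7]
  pop 3: indeg[0]->0; indeg[6]->1 | ready=[0, 5] | order so far=[1, 2, 7, 3]
  pop 0: no out-edges | ready=[5] | order so far=[1, 2, 7, 3, 0]
  pop 5: indeg[4]->0 | ready=[4] | order so far=[1, 2, 7, 3, 0, 5]
  pop 4: indeg[6]->0 | ready=[6] | order so far=[1, 2, 7, 3, 0, 5, 4]
  pop 6: no out-edges | ready=[] | order so far=[1, 2, 7, 3, 0, 5, 4, 6]
New canonical toposort: [1, 2, 7, 3, 0, 5, 4, 6]
Compare positions:
  Node 0: index 1 -> 4 (moved)
  Node 1: index 0 -> 0 (same)
  Node 2: index 2 -> 1 (moved)
  Node 3: index 4 -> 3 (moved)
  Node 4: index 6 -> 6 (same)
  Node 5: index 5 -> 5 (same)
  Node 6: index 7 -> 7 (same)
  Node 7: index 3 -> 2 (moved)
Nodes that changed position: 0 2 3 7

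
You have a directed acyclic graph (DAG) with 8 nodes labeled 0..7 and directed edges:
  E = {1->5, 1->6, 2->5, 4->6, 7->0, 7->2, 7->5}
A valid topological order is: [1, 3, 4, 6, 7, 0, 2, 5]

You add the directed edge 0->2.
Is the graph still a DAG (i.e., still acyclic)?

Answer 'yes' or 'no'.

Given toposort: [1, 3, 4, 6, 7, 0, 2, 5]
Position of 0: index 5; position of 2: index 6
New edge 0->2: forward
Forward edge: respects the existing order. Still a DAG, same toposort still valid.
Still a DAG? yes

Answer: yes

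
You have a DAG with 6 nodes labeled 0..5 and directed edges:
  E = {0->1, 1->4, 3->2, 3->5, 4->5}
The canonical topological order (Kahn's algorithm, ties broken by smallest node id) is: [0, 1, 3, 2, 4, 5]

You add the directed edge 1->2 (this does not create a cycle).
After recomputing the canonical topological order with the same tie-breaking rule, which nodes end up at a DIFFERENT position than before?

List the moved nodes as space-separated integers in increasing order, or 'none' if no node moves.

Old toposort: [0, 1, 3, 2, 4, 5]
Added edge 1->2
Recompute Kahn (smallest-id tiebreak):
  initial in-degrees: [0, 1, 2, 0, 1, 2]
  ready (indeg=0): [0, 3]
  pop 0: indeg[1]->0 | ready=[1, 3] | order so far=[0]
  pop 1: indeg[2]->1; indeg[4]->0 | ready=[3, 4] | order so far=[0, 1]
  pop 3: indeg[2]->0; indeg[5]->1 | ready=[2, 4] | order so far=[0, 1, 3]
  pop 2: no out-edges | ready=[4] | order so far=[0, 1, 3, 2]
  pop 4: indeg[5]->0 | ready=[5] | order so far=[0, 1, 3, 2, 4]
  pop 5: no out-edges | ready=[] | order so far=[0, 1, 3, 2, 4, 5]
New canonical toposort: [0, 1, 3, 2, 4, 5]
Compare positions:
  Node 0: index 0 -> 0 (same)
  Node 1: index 1 -> 1 (same)
  Node 2: index 3 -> 3 (same)
  Node 3: index 2 -> 2 (same)
  Node 4: index 4 -> 4 (same)
  Node 5: index 5 -> 5 (same)
Nodes that changed position: none

Answer: none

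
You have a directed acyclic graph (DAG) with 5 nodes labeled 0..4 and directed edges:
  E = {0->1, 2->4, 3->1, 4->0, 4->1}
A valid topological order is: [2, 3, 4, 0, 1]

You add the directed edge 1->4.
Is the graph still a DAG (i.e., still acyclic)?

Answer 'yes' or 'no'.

Answer: no

Derivation:
Given toposort: [2, 3, 4, 0, 1]
Position of 1: index 4; position of 4: index 2
New edge 1->4: backward (u after v in old order)
Backward edge: old toposort is now invalid. Check if this creates a cycle.
Does 4 already reach 1? Reachable from 4: [0, 1, 4]. YES -> cycle!
Still a DAG? no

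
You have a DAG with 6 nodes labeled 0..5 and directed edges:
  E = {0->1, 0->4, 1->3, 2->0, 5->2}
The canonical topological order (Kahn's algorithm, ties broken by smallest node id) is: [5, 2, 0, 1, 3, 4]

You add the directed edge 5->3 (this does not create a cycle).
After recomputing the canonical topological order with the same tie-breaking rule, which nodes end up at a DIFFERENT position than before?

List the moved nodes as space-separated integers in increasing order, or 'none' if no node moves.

Old toposort: [5, 2, 0, 1, 3, 4]
Added edge 5->3
Recompute Kahn (smallest-id tiebreak):
  initial in-degrees: [1, 1, 1, 2, 1, 0]
  ready (indeg=0): [5]
  pop 5: indeg[2]->0; indeg[3]->1 | ready=[2] | order so far=[5]
  pop 2: indeg[0]->0 | ready=[0] | order so far=[5, 2]
  pop 0: indeg[1]->0; indeg[4]->0 | ready=[1, 4] | order so far=[5, 2, 0]
  pop 1: indeg[3]->0 | ready=[3, 4] | order so far=[5, 2, 0, 1]
  pop 3: no out-edges | ready=[4] | order so far=[5, 2, 0, 1, 3]
  pop 4: no out-edges | ready=[] | order so far=[5, 2, 0, 1, 3, 4]
New canonical toposort: [5, 2, 0, 1, 3, 4]
Compare positions:
  Node 0: index 2 -> 2 (same)
  Node 1: index 3 -> 3 (same)
  Node 2: index 1 -> 1 (same)
  Node 3: index 4 -> 4 (same)
  Node 4: index 5 -> 5 (same)
  Node 5: index 0 -> 0 (same)
Nodes that changed position: none

Answer: none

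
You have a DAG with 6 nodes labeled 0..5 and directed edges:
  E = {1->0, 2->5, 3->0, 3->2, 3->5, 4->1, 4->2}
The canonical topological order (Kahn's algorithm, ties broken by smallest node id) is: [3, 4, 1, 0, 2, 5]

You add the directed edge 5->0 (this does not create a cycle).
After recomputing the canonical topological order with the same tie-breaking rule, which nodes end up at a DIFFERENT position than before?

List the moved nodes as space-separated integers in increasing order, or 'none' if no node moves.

Answer: 0 2 5

Derivation:
Old toposort: [3, 4, 1, 0, 2, 5]
Added edge 5->0
Recompute Kahn (smallest-id tiebreak):
  initial in-degrees: [3, 1, 2, 0, 0, 2]
  ready (indeg=0): [3, 4]
  pop 3: indeg[0]->2; indeg[2]->1; indeg[5]->1 | ready=[4] | order so far=[3]
  pop 4: indeg[1]->0; indeg[2]->0 | ready=[1, 2] | order so far=[3, 4]
  pop 1: indeg[0]->1 | ready=[2] | order so far=[3, 4, 1]
  pop 2: indeg[5]->0 | ready=[5] | order so far=[3, 4, 1, 2]
  pop 5: indeg[0]->0 | ready=[0] | order so far=[3, 4, 1, 2, 5]
  pop 0: no out-edges | ready=[] | order so far=[3, 4, 1, 2, 5, 0]
New canonical toposort: [3, 4, 1, 2, 5, 0]
Compare positions:
  Node 0: index 3 -> 5 (moved)
  Node 1: index 2 -> 2 (same)
  Node 2: index 4 -> 3 (moved)
  Node 3: index 0 -> 0 (same)
  Node 4: index 1 -> 1 (same)
  Node 5: index 5 -> 4 (moved)
Nodes that changed position: 0 2 5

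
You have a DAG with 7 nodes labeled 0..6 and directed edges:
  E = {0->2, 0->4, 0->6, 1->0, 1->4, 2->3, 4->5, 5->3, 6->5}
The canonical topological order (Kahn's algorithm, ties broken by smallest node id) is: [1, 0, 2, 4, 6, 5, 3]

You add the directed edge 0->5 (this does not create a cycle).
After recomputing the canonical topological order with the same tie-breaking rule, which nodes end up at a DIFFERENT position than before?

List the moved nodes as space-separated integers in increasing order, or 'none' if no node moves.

Answer: none

Derivation:
Old toposort: [1, 0, 2, 4, 6, 5, 3]
Added edge 0->5
Recompute Kahn (smallest-id tiebreak):
  initial in-degrees: [1, 0, 1, 2, 2, 3, 1]
  ready (indeg=0): [1]
  pop 1: indeg[0]->0; indeg[4]->1 | ready=[0] | order so far=[1]
  pop 0: indeg[2]->0; indeg[4]->0; indeg[5]->2; indeg[6]->0 | ready=[2, 4, 6] | order so far=[1, 0]
  pop 2: indeg[3]->1 | ready=[4, 6] | order so far=[1, 0, 2]
  pop 4: indeg[5]->1 | ready=[6] | order so far=[1, 0, 2, 4]
  pop 6: indeg[5]->0 | ready=[5] | order so far=[1, 0, 2, 4, 6]
  pop 5: indeg[3]->0 | ready=[3] | order so far=[1, 0, 2, 4, 6, 5]
  pop 3: no out-edges | ready=[] | order so far=[1, 0, 2, 4, 6, 5, 3]
New canonical toposort: [1, 0, 2, 4, 6, 5, 3]
Compare positions:
  Node 0: index 1 -> 1 (same)
  Node 1: index 0 -> 0 (same)
  Node 2: index 2 -> 2 (same)
  Node 3: index 6 -> 6 (same)
  Node 4: index 3 -> 3 (same)
  Node 5: index 5 -> 5 (same)
  Node 6: index 4 -> 4 (same)
Nodes that changed position: none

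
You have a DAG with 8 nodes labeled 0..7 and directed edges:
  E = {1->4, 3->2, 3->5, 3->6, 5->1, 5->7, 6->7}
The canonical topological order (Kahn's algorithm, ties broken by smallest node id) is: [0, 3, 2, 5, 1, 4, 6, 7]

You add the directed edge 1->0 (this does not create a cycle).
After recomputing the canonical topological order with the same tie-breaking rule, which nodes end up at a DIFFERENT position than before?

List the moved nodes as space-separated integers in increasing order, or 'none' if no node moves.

Answer: 0 1 2 3 5

Derivation:
Old toposort: [0, 3, 2, 5, 1, 4, 6, 7]
Added edge 1->0
Recompute Kahn (smallest-id tiebreak):
  initial in-degrees: [1, 1, 1, 0, 1, 1, 1, 2]
  ready (indeg=0): [3]
  pop 3: indeg[2]->0; indeg[5]->0; indeg[6]->0 | ready=[2, 5, 6] | order so far=[3]
  pop 2: no out-edges | ready=[5, 6] | order so far=[3, 2]
  pop 5: indeg[1]->0; indeg[7]->1 | ready=[1, 6] | order so far=[3, 2, 5]
  pop 1: indeg[0]->0; indeg[4]->0 | ready=[0, 4, 6] | order so far=[3, 2, 5, 1]
  pop 0: no out-edges | ready=[4, 6] | order so far=[3, 2, 5, 1, 0]
  pop 4: no out-edges | ready=[6] | order so far=[3, 2, 5, 1, 0, 4]
  pop 6: indeg[7]->0 | ready=[7] | order so far=[3, 2, 5, 1, 0, 4, 6]
  pop 7: no out-edges | ready=[] | order so far=[3, 2, 5, 1, 0, 4, 6, 7]
New canonical toposort: [3, 2, 5, 1, 0, 4, 6, 7]
Compare positions:
  Node 0: index 0 -> 4 (moved)
  Node 1: index 4 -> 3 (moved)
  Node 2: index 2 -> 1 (moved)
  Node 3: index 1 -> 0 (moved)
  Node 4: index 5 -> 5 (same)
  Node 5: index 3 -> 2 (moved)
  Node 6: index 6 -> 6 (same)
  Node 7: index 7 -> 7 (same)
Nodes that changed position: 0 1 2 3 5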